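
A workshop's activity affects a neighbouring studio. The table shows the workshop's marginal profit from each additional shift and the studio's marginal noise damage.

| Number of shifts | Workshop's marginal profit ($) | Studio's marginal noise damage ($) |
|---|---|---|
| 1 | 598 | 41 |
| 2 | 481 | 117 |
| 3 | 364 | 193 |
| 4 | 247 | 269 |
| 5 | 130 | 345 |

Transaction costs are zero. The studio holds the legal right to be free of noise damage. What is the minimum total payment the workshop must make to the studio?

$351

Efficient level: marginal profit ≥ marginal noise damage through level 3, so k* = 3.
With the studio holding the right, the workshop must at least compensate total damage at k*: 41 + 117 + 193 = 351.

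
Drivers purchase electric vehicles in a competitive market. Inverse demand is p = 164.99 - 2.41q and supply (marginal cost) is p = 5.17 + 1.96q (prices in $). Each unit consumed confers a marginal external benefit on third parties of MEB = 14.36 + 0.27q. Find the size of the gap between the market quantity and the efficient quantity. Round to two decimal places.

5.91 units

Market equilibrium (private): 5.17 + 1.96q = 164.99 - 2.41q → q_m = 36.5721.
Social marginal benefit = demand + MEB = 179.35 - 2.14q.
Set SMB = MC: 179.35 - 2.14q = 5.17 + 1.96q → q* = 42.4829.
Gap = |36.5721 − 42.4829| = 5.9108.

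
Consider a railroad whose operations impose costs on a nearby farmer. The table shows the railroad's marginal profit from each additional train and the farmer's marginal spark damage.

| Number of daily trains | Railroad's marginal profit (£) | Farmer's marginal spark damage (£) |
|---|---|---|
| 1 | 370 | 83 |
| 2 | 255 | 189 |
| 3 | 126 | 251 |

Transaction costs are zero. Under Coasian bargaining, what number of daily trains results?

Bargaining reaches the level where marginal profit last exceeds marginal spark damage.
That holds through level 2 (255 ≥ 189) but not at 3 (126 < 251).

2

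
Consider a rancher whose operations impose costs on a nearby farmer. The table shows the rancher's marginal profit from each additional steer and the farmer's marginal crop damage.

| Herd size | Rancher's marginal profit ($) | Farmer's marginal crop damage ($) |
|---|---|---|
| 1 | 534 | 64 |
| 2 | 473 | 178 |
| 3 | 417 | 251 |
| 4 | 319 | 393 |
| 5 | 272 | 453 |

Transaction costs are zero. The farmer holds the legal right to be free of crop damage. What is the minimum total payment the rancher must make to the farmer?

Efficient level: marginal profit ≥ marginal crop damage through level 3, so k* = 3.
With the farmer holding the right, the rancher must at least compensate total damage at k*: 64 + 178 + 251 = 493.

$493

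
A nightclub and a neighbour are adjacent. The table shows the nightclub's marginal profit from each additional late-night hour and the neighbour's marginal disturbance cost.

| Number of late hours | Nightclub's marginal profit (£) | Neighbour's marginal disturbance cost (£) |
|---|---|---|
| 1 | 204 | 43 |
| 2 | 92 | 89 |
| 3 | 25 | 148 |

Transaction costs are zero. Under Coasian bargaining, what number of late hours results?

2

Bargaining reaches the level where marginal profit last exceeds marginal disturbance cost.
That holds through level 2 (92 ≥ 89) but not at 3 (25 < 148).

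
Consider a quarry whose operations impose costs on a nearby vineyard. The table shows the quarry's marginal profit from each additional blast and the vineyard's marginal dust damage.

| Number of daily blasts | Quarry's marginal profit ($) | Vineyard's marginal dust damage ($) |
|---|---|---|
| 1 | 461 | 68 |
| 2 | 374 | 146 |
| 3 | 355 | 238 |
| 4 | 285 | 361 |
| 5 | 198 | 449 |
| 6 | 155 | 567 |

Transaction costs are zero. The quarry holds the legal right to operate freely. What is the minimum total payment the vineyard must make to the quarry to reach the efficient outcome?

Left alone the quarry would choose level 6 (marginal profit stays positive).
Efficient level: k* = 3 (marginal profit ≥ marginal dust damage through 3).
The vineyard must at least cover the quarry's forgone profit from cutting 6→3: 285 + 198 + 155 = 638.

$638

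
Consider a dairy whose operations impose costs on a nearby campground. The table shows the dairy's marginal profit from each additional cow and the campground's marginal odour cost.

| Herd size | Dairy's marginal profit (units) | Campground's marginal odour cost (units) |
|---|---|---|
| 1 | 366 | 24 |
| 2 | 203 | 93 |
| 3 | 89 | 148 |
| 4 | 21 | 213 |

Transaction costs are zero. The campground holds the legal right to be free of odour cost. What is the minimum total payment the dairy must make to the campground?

117

Efficient level: marginal profit ≥ marginal odour cost through level 2, so k* = 2.
With the campground holding the right, the dairy must at least compensate total damage at k*: 24 + 93 = 117.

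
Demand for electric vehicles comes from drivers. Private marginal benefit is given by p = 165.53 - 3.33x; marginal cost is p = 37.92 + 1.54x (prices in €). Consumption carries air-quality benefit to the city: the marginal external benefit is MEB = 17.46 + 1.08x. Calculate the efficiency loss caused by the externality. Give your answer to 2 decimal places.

DWL = €276.24

Market equilibrium (private): 37.92 + 1.54x = 165.53 - 3.33x → x_m = 26.2033.
Social marginal benefit = demand + MEB = 182.99 - 2.25x.
Set SMB = MC: 182.99 - 2.25x = 37.92 + 1.54x → x* = 38.2770.
The loss is the area between SMB and MC from x* to x_m; with linear curves that's a triangle of height MEB(x_m).
DWL = ½ × 12.0737 × 45.7595 = 276.2432.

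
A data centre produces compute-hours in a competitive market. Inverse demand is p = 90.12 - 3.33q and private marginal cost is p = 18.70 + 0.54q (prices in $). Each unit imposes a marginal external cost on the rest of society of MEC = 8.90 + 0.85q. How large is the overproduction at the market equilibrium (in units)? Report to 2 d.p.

5.21 units

Market equilibrium (private): 18.70 + 0.54q = 90.12 - 3.33q → q_m = 18.4548.
Social marginal cost = private MC + MEC = 27.60 + 1.39q.
Set SMC = demand: 27.60 + 1.39q = 90.12 - 3.33q → q* = 13.2458.
Gap = |18.4548 − 13.2458| = 5.2090.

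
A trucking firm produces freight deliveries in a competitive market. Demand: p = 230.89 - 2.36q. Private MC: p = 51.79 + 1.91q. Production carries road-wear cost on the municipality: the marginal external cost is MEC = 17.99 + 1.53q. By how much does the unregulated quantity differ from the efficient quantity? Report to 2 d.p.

14.17 units

Market equilibrium (private): 51.79 + 1.91q = 230.89 - 2.36q → q_m = 41.9438.
Social marginal cost = private MC + MEC = 69.78 + 3.44q.
Set SMC = demand: 69.78 + 3.44q = 230.89 - 2.36q → q* = 27.7776.
Gap = |41.9438 − 27.7776| = 14.1662.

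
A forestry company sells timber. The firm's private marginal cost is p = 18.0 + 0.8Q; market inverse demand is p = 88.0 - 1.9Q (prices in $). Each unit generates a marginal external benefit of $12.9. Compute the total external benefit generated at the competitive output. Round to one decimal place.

Market equilibrium (private): 18.0 + 0.8Q = 88.0 - 1.9Q → Q_m = 25.9259.
Total external benefit = MEB × Q_m = 12.9 × 25.9259 = 334.4441.

$334.4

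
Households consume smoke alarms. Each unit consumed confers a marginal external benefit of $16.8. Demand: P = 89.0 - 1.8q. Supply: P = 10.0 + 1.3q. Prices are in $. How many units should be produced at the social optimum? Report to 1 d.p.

q* = 30.9

Social marginal benefit = demand + MEB = 105.8 - 1.8q.
Set SMB = MC: 105.8 - 1.8q = 10.0 + 1.3q → q* = 30.9032.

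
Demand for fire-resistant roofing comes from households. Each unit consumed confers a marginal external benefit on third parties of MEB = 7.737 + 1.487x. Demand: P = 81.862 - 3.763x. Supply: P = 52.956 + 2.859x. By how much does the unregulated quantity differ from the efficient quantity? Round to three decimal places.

Market equilibrium (private): 52.956 + 2.859x = 81.862 - 3.763x → x_m = 4.3651.
Social marginal benefit = demand + MEB = 89.599 - 2.276x.
Set SMB = MC: 89.599 - 2.276x = 52.956 + 2.859x → x* = 7.1359.
Gap = |4.3651 − 7.1359| = 2.7708.

2.771 units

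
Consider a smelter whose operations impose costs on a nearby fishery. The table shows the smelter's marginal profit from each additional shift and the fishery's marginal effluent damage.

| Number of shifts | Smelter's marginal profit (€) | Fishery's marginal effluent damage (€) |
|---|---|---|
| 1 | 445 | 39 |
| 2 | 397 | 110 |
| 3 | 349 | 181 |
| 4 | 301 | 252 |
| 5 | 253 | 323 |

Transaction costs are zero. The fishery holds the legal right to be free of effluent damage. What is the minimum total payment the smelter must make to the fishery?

Efficient level: marginal profit ≥ marginal effluent damage through level 4, so k* = 4.
With the fishery holding the right, the smelter must at least compensate total damage at k*: 39 + 110 + 181 + 252 = 582.

€582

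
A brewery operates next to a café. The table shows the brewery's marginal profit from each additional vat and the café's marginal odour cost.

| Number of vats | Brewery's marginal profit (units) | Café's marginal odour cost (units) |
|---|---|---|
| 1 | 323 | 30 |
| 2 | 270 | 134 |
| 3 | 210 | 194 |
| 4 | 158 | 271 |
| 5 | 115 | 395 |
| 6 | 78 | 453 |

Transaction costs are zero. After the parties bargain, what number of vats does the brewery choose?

Bargaining reaches the level where marginal profit last exceeds marginal odour cost.
That holds through level 3 (210 ≥ 194) but not at 4 (158 < 271).

3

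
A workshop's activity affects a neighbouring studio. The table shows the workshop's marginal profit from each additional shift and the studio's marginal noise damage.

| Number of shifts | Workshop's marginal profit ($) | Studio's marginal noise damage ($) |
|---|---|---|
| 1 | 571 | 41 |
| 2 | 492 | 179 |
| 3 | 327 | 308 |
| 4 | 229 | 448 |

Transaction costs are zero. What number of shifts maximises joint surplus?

Bargaining reaches the level where marginal profit last exceeds marginal noise damage.
That holds through level 3 (327 ≥ 308) but not at 4 (229 < 448).

3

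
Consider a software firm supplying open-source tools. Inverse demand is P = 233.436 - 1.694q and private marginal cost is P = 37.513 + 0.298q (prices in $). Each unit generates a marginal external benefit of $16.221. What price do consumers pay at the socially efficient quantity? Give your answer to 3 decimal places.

P = $53.028

Social marginal cost = private MC − MEB = 21.292 + 0.298q.
Set SMC = demand: 21.292 + 0.298q = 233.436 - 1.694q → q* = 106.4980.
Consumer price on the demand curve at q*: 233.436 − 1.694×106.4980 = 53.0284.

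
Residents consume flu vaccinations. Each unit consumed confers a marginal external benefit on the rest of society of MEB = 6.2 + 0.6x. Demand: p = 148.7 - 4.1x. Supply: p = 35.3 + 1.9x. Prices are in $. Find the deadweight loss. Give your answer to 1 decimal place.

Market equilibrium (private): 35.3 + 1.9x = 148.7 - 4.1x → x_m = 18.9000.
Social marginal benefit = demand + MEB = 154.9 - 3.5x.
Set SMB = MC: 154.9 - 3.5x = 35.3 + 1.9x → x* = 22.1481.
The loss is the area between SMB and MC from x* to x_m; with linear curves that's a triangle of height MEB(x_m).
DWL = ½ × 3.2481 × 17.5400 = 28.4858.

DWL = $28.5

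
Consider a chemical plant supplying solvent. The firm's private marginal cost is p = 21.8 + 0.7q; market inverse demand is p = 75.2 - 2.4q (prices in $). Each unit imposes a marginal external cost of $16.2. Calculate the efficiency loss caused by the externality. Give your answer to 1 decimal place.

DWL = $42.3

Market equilibrium (private): 21.8 + 0.7q = 75.2 - 2.4q → q_m = 17.2258.
Social marginal cost = private MC + MEC = 38.0 + 0.7q.
Set SMC = demand: 38.0 + 0.7q = 75.2 - 2.4q → q* = 12.0000.
Height of the DWL triangle at q_m is SMC(q_m) − demand(q_m) = MEC(q_m) = 16.2000.
DWL = ½ × 5.2258 × 16.2000 = 42.3290.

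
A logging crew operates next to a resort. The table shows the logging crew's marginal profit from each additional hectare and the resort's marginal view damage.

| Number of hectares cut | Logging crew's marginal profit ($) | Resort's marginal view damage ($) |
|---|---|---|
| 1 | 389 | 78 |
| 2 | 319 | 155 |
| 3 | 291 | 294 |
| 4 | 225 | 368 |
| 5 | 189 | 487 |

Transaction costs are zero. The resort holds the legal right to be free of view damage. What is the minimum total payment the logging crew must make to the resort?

$233

Efficient level: marginal profit ≥ marginal view damage through level 2, so k* = 2.
With the resort holding the right, the logging crew must at least compensate total damage at k*: 78 + 155 = 233.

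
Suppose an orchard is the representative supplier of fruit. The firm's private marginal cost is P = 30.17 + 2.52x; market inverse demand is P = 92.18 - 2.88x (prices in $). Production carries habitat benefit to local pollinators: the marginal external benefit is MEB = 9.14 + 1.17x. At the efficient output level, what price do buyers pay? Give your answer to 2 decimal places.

P = $43.74

Social marginal cost = private MC − MEB = 21.03 + 1.35x.
Set SMC = demand: 21.03 + 1.35x = 92.18 - 2.88x → x* = 16.8203.
Consumer price on the demand curve at x*: 92.18 − 2.88×16.8203 = 43.7375.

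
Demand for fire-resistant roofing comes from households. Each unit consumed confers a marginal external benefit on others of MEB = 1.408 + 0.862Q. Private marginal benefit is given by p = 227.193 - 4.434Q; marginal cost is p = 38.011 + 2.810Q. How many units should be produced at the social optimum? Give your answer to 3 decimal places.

Q* = 29.864

Social marginal benefit = demand + MEB = 228.601 - 3.572Q.
Set SMB = MC: 228.601 - 3.572Q = 38.011 + 2.810Q → Q* = 29.8637.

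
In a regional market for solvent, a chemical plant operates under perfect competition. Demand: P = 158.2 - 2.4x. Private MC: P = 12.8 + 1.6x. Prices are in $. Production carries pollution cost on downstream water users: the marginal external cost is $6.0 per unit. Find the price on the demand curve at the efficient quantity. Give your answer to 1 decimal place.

Social marginal cost = private MC + MEC = 18.8 + 1.6x.
Set SMC = demand: 18.8 + 1.6x = 158.2 - 2.4x → x* = 34.8500.
Consumer price on the demand curve at x*: 158.2 − 2.4×34.8500 = 74.5600.

P = $74.6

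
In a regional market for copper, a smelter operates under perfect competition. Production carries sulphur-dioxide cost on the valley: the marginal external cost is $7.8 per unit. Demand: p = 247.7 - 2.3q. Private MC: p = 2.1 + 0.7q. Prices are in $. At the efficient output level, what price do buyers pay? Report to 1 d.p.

P = $65.4

Social marginal cost = private MC + MEC = 9.9 + 0.7q.
Set SMC = demand: 9.9 + 0.7q = 247.7 - 2.3q → q* = 79.2667.
Consumer price on the demand curve at q*: 247.7 − 2.3×79.2667 = 65.3866.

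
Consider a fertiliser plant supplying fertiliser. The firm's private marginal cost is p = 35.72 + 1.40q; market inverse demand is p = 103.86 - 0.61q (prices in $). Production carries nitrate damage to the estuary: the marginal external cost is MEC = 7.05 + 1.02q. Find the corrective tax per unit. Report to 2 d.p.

tax = $27.61 per unit

Social marginal cost = private MC + MEC = 42.77 + 2.42q.
Set SMC = demand: 42.77 + 2.42q = 103.86 - 0.61q → q* = 20.1617.
The Pigouvian tax equals MEC at q*: 7.05 + 1.02×20.1617 = 27.6149.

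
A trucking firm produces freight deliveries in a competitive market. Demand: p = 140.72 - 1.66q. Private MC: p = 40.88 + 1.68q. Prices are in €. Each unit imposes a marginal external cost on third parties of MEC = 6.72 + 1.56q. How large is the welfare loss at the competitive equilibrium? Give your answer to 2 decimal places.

Market equilibrium (private): 40.88 + 1.68q = 140.72 - 1.66q → q_m = 29.8922.
Social marginal cost = private MC + MEC = 47.60 + 3.24q.
Set SMC = demand: 47.60 + 3.24q = 140.72 - 1.66q → q* = 19.0041.
The loss is the area between SMC and demand from q* to q_m; with linear curves that's a triangle of height MEC(q_m).
DWL = ½ × 10.8881 × 53.3519 = 290.4504.

DWL = €290.45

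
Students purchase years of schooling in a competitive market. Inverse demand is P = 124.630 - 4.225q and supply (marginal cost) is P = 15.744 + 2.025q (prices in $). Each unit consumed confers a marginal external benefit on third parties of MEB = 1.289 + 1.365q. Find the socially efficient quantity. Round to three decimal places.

Social marginal benefit = demand + MEB = 125.919 - 2.860q.
Set SMB = MC: 125.919 - 2.860q = 15.744 + 2.025q → q* = 22.5537.

q* = 22.554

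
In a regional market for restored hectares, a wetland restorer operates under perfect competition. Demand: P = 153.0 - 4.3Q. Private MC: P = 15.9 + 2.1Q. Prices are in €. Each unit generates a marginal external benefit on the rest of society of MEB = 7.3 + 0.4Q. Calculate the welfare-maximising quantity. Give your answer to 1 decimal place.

Q* = 24.1

Social marginal cost = private MC − MEB = 8.6 + 1.7Q.
Set SMC = demand: 8.6 + 1.7Q = 153.0 - 4.3Q → Q* = 24.0667.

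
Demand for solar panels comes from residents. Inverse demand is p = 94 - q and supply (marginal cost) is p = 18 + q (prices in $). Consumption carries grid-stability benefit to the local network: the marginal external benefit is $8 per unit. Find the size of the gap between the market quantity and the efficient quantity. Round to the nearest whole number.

Market equilibrium (private): 18 + q = 94 - q → q_m = 38.0000.
Social marginal benefit = demand + MEB = 102 - q.
Set SMB = MC: 102 - q = 18 + q → q* = 42.0000.
Gap = |38.0000 − 42.0000| = 4.0000.

4 units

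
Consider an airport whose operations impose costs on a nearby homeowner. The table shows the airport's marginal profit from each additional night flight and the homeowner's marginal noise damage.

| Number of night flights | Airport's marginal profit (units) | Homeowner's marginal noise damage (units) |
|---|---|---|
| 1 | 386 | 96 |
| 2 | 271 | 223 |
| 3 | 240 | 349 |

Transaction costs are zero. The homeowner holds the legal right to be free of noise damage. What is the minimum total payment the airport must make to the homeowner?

Efficient level: marginal profit ≥ marginal noise damage through level 2, so k* = 2.
With the homeowner holding the right, the airport must at least compensate total damage at k*: 96 + 223 = 319.

319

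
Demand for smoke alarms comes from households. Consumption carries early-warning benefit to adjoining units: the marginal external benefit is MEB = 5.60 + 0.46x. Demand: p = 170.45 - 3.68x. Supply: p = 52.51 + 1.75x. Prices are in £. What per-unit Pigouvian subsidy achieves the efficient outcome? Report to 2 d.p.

Social marginal benefit = demand + MEB = 176.05 - 3.22x.
Set SMB = MC: 176.05 - 3.22x = 52.51 + 1.75x → x* = 24.8571.
The Pigouvian subsidy equals MEB at x*: 5.60 + 0.46×24.8571 = 17.0343.

subsidy = £17.03 per unit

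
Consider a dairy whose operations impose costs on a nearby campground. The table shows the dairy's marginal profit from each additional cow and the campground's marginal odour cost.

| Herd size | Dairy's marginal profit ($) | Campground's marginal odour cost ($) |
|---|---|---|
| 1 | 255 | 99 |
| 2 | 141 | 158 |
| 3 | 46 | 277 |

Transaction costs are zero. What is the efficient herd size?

1

Bargaining reaches the level where marginal profit last exceeds marginal odour cost.
That holds through level 1 (255 ≥ 99) but not at 2 (141 < 158).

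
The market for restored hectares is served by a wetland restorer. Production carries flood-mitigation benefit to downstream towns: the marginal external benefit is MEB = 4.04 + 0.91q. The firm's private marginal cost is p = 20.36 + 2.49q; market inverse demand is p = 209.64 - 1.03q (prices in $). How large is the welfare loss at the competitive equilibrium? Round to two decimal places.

Market equilibrium (private): 20.36 + 2.49q = 209.64 - 1.03q → q_m = 53.7727.
Social marginal cost = private MC − MEB = 16.32 + 1.58q.
Set SMC = demand: 16.32 + 1.58q = 209.64 - 1.03q → q* = 74.0690.
Height of the DWL triangle at q_m is demand(q_m) − SMC(q_m) = MEB(q_m) = 52.9732.
DWL = ½ × 20.2963 × 52.9732 = 537.5800.

DWL = $537.58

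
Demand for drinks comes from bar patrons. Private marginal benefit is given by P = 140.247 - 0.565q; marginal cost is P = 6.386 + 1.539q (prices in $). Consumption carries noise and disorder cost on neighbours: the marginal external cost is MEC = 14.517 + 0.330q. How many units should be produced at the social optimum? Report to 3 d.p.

Social marginal benefit = demand − MEC = 125.730 - 0.895q.
Set SMB = MC: 125.730 - 0.895q = 6.386 + 1.539q → q* = 49.0320.

q* = 49.032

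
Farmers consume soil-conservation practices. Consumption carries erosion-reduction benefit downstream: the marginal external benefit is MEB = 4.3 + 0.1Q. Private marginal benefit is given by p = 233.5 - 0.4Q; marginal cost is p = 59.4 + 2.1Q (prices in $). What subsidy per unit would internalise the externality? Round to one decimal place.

Social marginal benefit = demand + MEB = 237.8 - 0.3Q.
Set SMB = MC: 237.8 - 0.3Q = 59.4 + 2.1Q → Q* = 74.3333.
The Pigouvian subsidy equals MEB at Q*: 4.3 + 0.1×74.3333 = 11.7333.

subsidy = $11.7 per unit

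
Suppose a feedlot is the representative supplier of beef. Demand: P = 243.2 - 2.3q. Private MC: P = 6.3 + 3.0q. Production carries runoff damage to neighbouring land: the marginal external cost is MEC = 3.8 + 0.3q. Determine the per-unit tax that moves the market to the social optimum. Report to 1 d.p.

Social marginal cost = private MC + MEC = 10.1 + 3.3q.
Set SMC = demand: 10.1 + 3.3q = 243.2 - 2.3q → q* = 41.6250.
The Pigouvian tax equals MEC at q*: 3.8 + 0.3×41.6250 = 16.2875.

tax = 16.3 per unit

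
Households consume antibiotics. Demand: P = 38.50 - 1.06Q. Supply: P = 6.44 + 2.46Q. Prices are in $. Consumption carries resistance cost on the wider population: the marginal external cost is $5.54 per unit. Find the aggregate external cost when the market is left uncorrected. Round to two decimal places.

$50.46

Market equilibrium (private): 6.44 + 2.46Q = 38.50 - 1.06Q → Q_m = 9.1080.
Total external cost = MEC × Q_m = 5.54 × 9.1080 = 50.4583.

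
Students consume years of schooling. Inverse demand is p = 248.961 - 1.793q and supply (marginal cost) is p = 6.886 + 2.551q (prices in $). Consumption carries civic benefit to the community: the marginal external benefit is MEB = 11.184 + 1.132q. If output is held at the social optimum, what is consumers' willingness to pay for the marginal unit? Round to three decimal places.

P = $107.587

Social marginal benefit = demand + MEB = 260.145 - 0.661q.
Set SMB = MC: 260.145 - 0.661q = 6.886 + 2.551q → q* = 78.8478.
Consumer price on the demand curve at q*: 248.961 − 1.793×78.8478 = 107.5869.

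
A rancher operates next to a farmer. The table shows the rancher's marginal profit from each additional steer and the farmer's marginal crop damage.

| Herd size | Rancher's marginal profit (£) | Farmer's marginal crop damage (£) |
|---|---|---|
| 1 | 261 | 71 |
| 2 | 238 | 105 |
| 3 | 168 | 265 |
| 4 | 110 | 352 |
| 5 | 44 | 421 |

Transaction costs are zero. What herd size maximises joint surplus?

Bargaining reaches the level where marginal profit last exceeds marginal crop damage.
That holds through level 2 (238 ≥ 105) but not at 3 (168 < 265).

2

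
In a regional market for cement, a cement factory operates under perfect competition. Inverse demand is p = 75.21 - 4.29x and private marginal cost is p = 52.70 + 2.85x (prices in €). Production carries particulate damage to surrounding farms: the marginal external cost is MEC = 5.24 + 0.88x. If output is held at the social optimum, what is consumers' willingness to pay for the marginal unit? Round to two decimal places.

Social marginal cost = private MC + MEC = 57.94 + 3.73x.
Set SMC = demand: 57.94 + 3.73x = 75.21 - 4.29x → x* = 2.1534.
Consumer price on the demand curve at x*: 75.21 − 4.29×2.1534 = 65.9719.

P = €65.97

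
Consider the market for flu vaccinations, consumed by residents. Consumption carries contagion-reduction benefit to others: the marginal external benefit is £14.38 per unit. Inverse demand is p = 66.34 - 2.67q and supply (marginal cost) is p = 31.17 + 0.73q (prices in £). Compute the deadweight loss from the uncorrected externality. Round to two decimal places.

Market equilibrium (private): 31.17 + 0.73q = 66.34 - 2.67q → q_m = 10.3441.
Social marginal benefit = demand + MEB = 80.72 - 2.67q.
Set SMB = MC: 80.72 - 2.67q = 31.17 + 0.73q → q* = 14.5735.
The welfare-loss triangle has base |q_m − q*| and height MEB(q_m) (the vertical gap between SMB and MC is zero at q* and MEB at q_m).
DWL = ½ × 4.2294 × 14.3800 = 30.4094.

DWL = £30.41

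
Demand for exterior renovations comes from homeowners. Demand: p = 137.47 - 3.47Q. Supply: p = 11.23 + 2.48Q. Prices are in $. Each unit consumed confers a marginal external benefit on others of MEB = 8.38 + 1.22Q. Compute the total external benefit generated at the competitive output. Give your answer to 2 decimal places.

Market equilibrium (private): 11.23 + 2.48Q = 137.47 - 3.47Q → Q_m = 21.2168.
Total external benefit = ∫₀^{Q_m} (8.38 + 1.22Q) dQ = 8.38×21.2168 + ½×1.22×21.2168² = 452.3899.

$452.39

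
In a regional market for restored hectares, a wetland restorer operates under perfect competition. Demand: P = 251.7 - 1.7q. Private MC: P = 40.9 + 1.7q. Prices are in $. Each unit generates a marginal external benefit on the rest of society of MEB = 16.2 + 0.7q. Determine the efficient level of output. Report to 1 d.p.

q* = 84.1

Social marginal cost = private MC − MEB = 24.7 + q.
Set SMC = demand: 24.7 + q = 251.7 - 1.7q → q* = 84.0741.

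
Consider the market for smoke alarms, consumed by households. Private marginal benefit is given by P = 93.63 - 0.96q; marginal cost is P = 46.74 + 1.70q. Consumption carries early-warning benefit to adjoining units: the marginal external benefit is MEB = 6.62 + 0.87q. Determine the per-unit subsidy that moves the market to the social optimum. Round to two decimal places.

subsidy = 32.63 per unit

Social marginal benefit = demand + MEB = 100.25 - 0.09q.
Set SMB = MC: 100.25 - 0.09q = 46.74 + 1.70q → q* = 29.8939.
The Pigouvian subsidy equals MEB at q*: 6.62 + 0.87×29.8939 = 32.6277.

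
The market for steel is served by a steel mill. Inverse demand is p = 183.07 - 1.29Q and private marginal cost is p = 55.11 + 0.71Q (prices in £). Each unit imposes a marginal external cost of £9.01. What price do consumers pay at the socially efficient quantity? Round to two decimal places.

Social marginal cost = private MC + MEC = 64.12 + 0.71Q.
Set SMC = demand: 64.12 + 0.71Q = 183.07 - 1.29Q → Q* = 59.4750.
Consumer price on the demand curve at Q*: 183.07 − 1.29×59.4750 = 106.3473.

P = £106.35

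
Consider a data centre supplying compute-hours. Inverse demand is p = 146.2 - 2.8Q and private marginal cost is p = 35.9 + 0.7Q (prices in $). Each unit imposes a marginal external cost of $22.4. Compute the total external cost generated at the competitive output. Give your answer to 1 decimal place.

$705.9

Market equilibrium (private): 35.9 + 0.7Q = 146.2 - 2.8Q → Q_m = 31.5143.
Total external cost = MEC × Q_m = 22.4 × 31.5143 = 705.9203.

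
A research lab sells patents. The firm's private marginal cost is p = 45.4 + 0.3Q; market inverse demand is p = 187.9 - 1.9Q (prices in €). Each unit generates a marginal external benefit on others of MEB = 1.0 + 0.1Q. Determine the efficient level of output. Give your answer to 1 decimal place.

Social marginal cost = private MC − MEB = 44.4 + 0.2Q.
Set SMC = demand: 44.4 + 0.2Q = 187.9 - 1.9Q → Q* = 68.3333.

Q* = 68.3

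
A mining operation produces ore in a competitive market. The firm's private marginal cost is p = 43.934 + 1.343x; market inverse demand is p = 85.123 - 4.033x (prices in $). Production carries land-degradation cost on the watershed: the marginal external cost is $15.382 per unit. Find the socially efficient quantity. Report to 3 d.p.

x* = 4.800

Social marginal cost = private MC + MEC = 59.316 + 1.343x.
Set SMC = demand: 59.316 + 1.343x = 85.123 - 4.033x → x* = 4.8004.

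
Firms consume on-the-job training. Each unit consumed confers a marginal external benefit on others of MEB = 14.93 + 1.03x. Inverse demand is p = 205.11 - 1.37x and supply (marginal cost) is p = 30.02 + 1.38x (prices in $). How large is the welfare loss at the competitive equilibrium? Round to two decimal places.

Market equilibrium (private): 30.02 + 1.38x = 205.11 - 1.37x → x_m = 63.6691.
Social marginal benefit = demand + MEB = 220.04 - 0.34x.
Set SMB = MC: 220.04 - 0.34x = 30.02 + 1.38x → x* = 110.4767.
The loss is the area between SMB and MC from x* to x_m; with linear curves that's a triangle of height MEB(x_m).
DWL = ½ × 46.8076 × 80.5092 = 1884.2212.

DWL = $1884.22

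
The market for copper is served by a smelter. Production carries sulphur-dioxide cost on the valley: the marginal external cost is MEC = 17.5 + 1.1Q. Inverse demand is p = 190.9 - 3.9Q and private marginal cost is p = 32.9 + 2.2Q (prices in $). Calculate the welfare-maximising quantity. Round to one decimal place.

Q* = 19.5

Social marginal cost = private MC + MEC = 50.4 + 3.3Q.
Set SMC = demand: 50.4 + 3.3Q = 190.9 - 3.9Q → Q* = 19.5139.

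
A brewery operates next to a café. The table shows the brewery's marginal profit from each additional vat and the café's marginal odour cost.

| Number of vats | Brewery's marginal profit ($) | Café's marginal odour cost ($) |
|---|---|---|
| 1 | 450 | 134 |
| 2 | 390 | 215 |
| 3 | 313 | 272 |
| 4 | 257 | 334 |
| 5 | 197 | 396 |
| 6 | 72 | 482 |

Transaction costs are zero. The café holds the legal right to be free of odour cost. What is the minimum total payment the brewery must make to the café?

Efficient level: marginal profit ≥ marginal odour cost through level 3, so k* = 3.
With the café holding the right, the brewery must at least compensate total damage at k*: 134 + 215 + 272 = 621.

$621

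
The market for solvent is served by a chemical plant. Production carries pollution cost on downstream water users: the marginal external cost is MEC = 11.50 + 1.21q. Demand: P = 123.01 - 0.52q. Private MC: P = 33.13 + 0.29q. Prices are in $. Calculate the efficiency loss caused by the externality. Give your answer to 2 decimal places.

DWL = $5259.28

Market equilibrium (private): 33.13 + 0.29q = 123.01 - 0.52q → q_m = 110.9630.
Social marginal cost = private MC + MEC = 44.63 + 1.50q.
Set SMC = demand: 44.63 + 1.50q = 123.01 - 0.52q → q* = 38.8020.
Between q* and q_m the wedge SMC − demand runs linearly from 0 to MEC(q_m), so the loss is a triangle.
DWL = ½ × 72.1610 × 145.7652 = 5259.2813.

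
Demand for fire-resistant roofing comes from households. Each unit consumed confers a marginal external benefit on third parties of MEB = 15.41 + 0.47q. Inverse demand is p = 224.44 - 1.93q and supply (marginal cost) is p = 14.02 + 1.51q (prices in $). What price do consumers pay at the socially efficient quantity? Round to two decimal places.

Social marginal benefit = demand + MEB = 239.85 - 1.46q.
Set SMB = MC: 239.85 - 1.46q = 14.02 + 1.51q → q* = 76.0370.
Consumer price on the demand curve at q*: 224.44 − 1.93×76.0370 = 77.6886.

P = $77.69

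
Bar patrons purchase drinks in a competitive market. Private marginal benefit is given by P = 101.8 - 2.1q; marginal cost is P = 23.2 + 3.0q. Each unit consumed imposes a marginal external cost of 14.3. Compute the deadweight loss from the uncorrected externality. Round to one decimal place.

Market equilibrium (private): 23.2 + 3.0q = 101.8 - 2.1q → q_m = 15.4118.
Social marginal benefit = demand − MEC = 87.5 - 2.1q.
Set SMB = MC: 87.5 - 2.1q = 23.2 + 3.0q → q* = 12.6078.
The welfare-loss triangle has base |q_m − q*| and height MEC(q_m) (the vertical gap between SMB and MC is zero at q* and MEC at q_m).
DWL = ½ × 2.8040 × 14.3000 = 20.0486.

DWL = 20.0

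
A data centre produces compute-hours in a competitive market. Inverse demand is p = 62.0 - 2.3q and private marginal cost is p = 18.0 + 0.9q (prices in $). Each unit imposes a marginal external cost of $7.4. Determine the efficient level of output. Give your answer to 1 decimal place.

q* = 11.4

Social marginal cost = private MC + MEC = 25.4 + 0.9q.
Set SMC = demand: 25.4 + 0.9q = 62.0 - 2.3q → q* = 11.4375.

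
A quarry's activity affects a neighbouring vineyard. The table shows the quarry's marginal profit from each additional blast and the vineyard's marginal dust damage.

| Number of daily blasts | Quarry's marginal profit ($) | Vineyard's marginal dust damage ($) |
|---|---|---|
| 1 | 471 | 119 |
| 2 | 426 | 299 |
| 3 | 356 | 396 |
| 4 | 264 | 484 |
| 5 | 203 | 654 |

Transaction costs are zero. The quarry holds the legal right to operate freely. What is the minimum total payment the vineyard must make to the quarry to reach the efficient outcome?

Left alone the quarry would choose level 5 (marginal profit stays positive).
Efficient level: k* = 2 (marginal profit ≥ marginal dust damage through 2).
The vineyard must at least cover the quarry's forgone profit from cutting 5→2: 356 + 264 + 203 = 823.

$823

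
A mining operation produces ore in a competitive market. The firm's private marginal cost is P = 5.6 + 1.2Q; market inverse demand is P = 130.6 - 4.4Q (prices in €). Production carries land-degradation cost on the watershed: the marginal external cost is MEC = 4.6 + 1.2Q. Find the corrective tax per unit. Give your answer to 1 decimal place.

tax = €25.8 per unit

Social marginal cost = private MC + MEC = 10.2 + 2.4Q.
Set SMC = demand: 10.2 + 2.4Q = 130.6 - 4.4Q → Q* = 17.7059.
The Pigouvian tax equals MEC at Q*: 4.6 + 1.2×17.7059 = 25.8471.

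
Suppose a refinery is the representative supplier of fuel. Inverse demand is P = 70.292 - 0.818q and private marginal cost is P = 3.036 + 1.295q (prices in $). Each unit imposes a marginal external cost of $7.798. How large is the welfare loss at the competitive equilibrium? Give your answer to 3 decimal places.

DWL = $14.389

Market equilibrium (private): 3.036 + 1.295q = 70.292 - 0.818q → q_m = 31.8296.
Social marginal cost = private MC + MEC = 10.834 + 1.295q.
Set SMC = demand: 10.834 + 1.295q = 70.292 - 0.818q → q* = 28.1391.
The welfare-loss triangle has base |q_m − q*| and height MEC(q_m) (the vertical gap between SMC and demand is zero at q* and MEC at q_m).
DWL = ½ × 3.6905 × 7.7980 = 14.3893.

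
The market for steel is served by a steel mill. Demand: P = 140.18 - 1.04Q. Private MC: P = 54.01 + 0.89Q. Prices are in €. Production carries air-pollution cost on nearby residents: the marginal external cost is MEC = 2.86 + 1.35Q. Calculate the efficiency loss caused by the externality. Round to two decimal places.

DWL = €607.61

Market equilibrium (private): 54.01 + 0.89Q = 140.18 - 1.04Q → Q_m = 44.6477.
Social marginal cost = private MC + MEC = 56.87 + 2.24Q.
Set SMC = demand: 56.87 + 2.24Q = 140.18 - 1.04Q → Q* = 25.3994.
Height of the DWL triangle at Q_m is SMC(Q_m) − demand(Q_m) = MEC(Q_m) = 63.1344.
DWL = ½ × 19.2483 × 63.1344 = 607.6149.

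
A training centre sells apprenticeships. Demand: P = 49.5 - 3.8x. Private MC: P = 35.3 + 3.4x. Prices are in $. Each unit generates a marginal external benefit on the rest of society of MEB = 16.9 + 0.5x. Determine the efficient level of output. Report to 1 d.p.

x* = 4.6

Social marginal cost = private MC − MEB = 18.4 + 2.9x.
Set SMC = demand: 18.4 + 2.9x = 49.5 - 3.8x → x* = 4.6418.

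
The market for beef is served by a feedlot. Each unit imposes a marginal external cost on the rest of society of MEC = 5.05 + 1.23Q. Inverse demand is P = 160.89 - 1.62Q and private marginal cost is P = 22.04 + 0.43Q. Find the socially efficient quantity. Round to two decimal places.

Social marginal cost = private MC + MEC = 27.09 + 1.66Q.
Set SMC = demand: 27.09 + 1.66Q = 160.89 - 1.62Q → Q* = 40.7927.

Q* = 40.79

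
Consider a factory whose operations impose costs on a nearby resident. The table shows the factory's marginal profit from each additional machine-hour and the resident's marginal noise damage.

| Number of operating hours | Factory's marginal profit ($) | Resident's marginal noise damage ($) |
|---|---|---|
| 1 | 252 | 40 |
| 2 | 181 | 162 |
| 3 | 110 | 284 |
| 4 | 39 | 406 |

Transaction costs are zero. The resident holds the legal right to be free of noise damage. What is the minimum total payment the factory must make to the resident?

$202

Efficient level: marginal profit ≥ marginal noise damage through level 2, so k* = 2.
With the resident holding the right, the factory must at least compensate total damage at k*: 40 + 162 = 202.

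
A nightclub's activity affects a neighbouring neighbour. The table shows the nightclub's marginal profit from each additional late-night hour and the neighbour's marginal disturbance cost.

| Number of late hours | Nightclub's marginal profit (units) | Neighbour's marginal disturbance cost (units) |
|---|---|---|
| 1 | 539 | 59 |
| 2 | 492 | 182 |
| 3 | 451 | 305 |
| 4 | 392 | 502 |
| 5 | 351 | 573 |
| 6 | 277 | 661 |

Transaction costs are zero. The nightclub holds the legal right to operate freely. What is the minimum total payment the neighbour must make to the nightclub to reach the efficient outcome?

Left alone the nightclub would choose level 6 (marginal profit stays positive).
Efficient level: k* = 3 (marginal profit ≥ marginal disturbance cost through 3).
The neighbour must at least cover the nightclub's forgone profit from cutting 6→3: 392 + 351 + 277 = 1020.

1020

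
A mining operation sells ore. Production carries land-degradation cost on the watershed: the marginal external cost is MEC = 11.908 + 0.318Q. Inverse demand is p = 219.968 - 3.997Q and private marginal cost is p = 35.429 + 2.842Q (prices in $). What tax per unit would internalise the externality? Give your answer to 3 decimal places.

Social marginal cost = private MC + MEC = 47.337 + 3.160Q.
Set SMC = demand: 47.337 + 3.160Q = 219.968 - 3.997Q → Q* = 24.1206.
The Pigouvian tax equals MEC at Q*: 11.908 + 0.318×24.1206 = 19.5784.

tax = $19.578 per unit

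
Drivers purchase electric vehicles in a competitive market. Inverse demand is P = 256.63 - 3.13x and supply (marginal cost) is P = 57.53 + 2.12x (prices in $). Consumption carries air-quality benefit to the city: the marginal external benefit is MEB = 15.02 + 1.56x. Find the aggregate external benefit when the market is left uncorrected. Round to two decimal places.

Market equilibrium (private): 57.53 + 2.12x = 256.63 - 3.13x → x_m = 37.9238.
Total external benefit = ∫₀^{x_m} (15.02 + 1.56x) dx = 15.02×37.9238 + ½×1.56×37.9238² = 1691.4229.

$1691.42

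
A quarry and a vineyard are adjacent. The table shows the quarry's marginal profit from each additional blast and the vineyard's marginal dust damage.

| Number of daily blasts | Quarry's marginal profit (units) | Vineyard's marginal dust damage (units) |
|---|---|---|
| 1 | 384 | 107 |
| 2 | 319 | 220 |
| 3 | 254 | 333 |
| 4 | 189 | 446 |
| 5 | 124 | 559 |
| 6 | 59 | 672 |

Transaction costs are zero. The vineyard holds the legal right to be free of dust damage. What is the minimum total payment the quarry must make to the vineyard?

327

Efficient level: marginal profit ≥ marginal dust damage through level 2, so k* = 2.
With the vineyard holding the right, the quarry must at least compensate total damage at k*: 107 + 220 = 327.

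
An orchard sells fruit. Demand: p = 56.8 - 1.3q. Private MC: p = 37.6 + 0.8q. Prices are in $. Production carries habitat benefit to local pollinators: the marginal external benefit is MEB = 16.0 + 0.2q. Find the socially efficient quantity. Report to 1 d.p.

Social marginal cost = private MC − MEB = 21.6 + 0.6q.
Set SMC = demand: 21.6 + 0.6q = 56.8 - 1.3q → q* = 18.5263.

q* = 18.5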